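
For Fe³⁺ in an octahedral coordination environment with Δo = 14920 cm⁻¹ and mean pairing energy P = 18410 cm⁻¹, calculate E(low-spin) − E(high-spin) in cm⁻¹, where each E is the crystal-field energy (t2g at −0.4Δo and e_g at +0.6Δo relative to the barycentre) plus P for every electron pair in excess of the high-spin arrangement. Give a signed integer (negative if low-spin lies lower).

Group 8 minus oxidation state +3 gives a d⁵ configuration for Fe³⁺.
In the high-spin limit (t2g^3 e_g^2) the orbital term is 0.0Δo = 0 cm⁻¹, with no excess pairing.
Low-spin t2g^5 e_g^0 gives -2.0Δo = -29840 cm⁻¹, but forming 2 extra pairs costs 2P = 36820 cm⁻¹, so E(LS) = -29840 + 36820 = 6980 cm⁻¹.
E(LS) − E(HS) = 6980 − (0) = 6980 cm⁻¹.

6980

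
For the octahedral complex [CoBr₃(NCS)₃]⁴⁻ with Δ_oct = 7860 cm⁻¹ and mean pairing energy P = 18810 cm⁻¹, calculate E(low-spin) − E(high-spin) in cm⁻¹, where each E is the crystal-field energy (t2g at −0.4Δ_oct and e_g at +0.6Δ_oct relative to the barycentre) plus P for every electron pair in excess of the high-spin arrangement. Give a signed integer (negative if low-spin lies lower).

10950

Ligand charges: 3×(-1) from Br⁻ and 3×(-1) from NCS⁻ sum to -6; with overall charge -4, Co is +2.
Co sits in group 9; removing 2 electrons leaves Co²⁺ with 9 − 2 = 7 d electrons.
In the high-spin limit (t2g^5 e_g^2) the orbital term is -0.8Δ_oct = -6288 cm⁻¹, with no excess pairing.
Low-spin t2g^6 e_g^1 gives -1.8Δ_oct = -14148 cm⁻¹, but forming 1 extra pair costs 1P = 18810 cm⁻¹, so E(LS) = -14148 + 18810 = 4662 cm⁻¹.
E(LS) − E(HS) = 4662 − (-6288) = 10950 cm⁻¹.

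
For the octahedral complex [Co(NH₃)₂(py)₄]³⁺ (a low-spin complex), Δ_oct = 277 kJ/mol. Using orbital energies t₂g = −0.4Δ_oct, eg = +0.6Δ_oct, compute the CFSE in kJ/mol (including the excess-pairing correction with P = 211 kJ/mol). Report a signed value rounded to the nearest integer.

-243

Ligand charges: 2×(+0) from NH₃ and 4×(+0) from py sum to +0; with overall charge +3, Co is +3.
Group 9 minus oxidation state +3 gives a d⁶ configuration for Co³⁺.
Configuration: t₂g⁶ eg⁰.
CFSE(orbital) = 6×(-0.4Δ_oct) + 0×(0.6Δ_oct) = -2.4Δ_oct; with Δ_oct = 277 kJ/mol that is -665 kJ/mol.
Relative to high-spin t₂g⁴ eg² (1 paired), the low-spin configuration has 2 additional pairs, contributing +2 × 211 = +422 kJ/mol.
Overall CFSE = -665 + 422 = -243 kJ/mol.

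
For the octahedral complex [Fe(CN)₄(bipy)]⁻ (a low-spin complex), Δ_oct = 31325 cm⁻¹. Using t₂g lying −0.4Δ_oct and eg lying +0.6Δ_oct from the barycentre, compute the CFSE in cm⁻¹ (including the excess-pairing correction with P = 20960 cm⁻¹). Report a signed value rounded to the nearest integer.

-20730

Ligand charges: 4×(-1) from CN⁻ and 1×(+0) from bipy sum to -4; with overall charge -1, Fe is +3.
Group 8 minus oxidation state +3 gives a d⁵ configuration for Fe³⁺.
The d⁵ electrons fill as t₂g⁵ eg⁰.
CFSE(orbital) = 5×(-0.4Δ_oct) + 0×(0.6Δ_oct) = -2.0Δ_oct; with Δ_oct = 31325 cm⁻¹ that is -62650 cm⁻¹.
High-spin d⁵ would be t₂g³ eg² with 0 pairs; low-spin has 2, so 2 excess pairs cost +2P = +41920 cm⁻¹.
Overall CFSE = -62650 + 41920 = -20730 cm⁻¹.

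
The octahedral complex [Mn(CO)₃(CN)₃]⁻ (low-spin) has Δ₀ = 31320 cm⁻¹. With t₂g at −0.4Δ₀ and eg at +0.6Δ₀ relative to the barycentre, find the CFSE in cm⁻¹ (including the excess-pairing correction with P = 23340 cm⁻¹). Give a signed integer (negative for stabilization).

Ligand charges: 3×(+0) from CO and 3×(-1) from CN⁻ sum to -3; with overall charge -1, Mn is +2.
Group 7 minus oxidation state +2 gives a d⁵ configuration for Mn²⁺.
The d⁵ electrons fill as t₂g⁵ eg⁰.
Orbital CFSE = 5(-0.4) + 0(0.6) = -2.0Δ₀ = -2.0 × 31320 = -62640 cm⁻¹.
High-spin d⁵ would be t₂g³ eg² with 0 pairs; low-spin has 2, so 2 excess pairs cost +2P = +46680 cm⁻¹.
Combining: -62640 + 46680 = -15960 cm⁻¹.

-15960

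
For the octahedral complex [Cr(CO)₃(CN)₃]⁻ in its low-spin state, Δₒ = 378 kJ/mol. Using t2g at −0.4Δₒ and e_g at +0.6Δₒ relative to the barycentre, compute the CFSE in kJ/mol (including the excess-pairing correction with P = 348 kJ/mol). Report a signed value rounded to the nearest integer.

Ligand charges: 3×(+0) from CO and 3×(-1) from CN⁻ sum to -3; with overall charge -1, Cr is +2.
Group 6 minus oxidation state +2 gives a d⁴ configuration for Cr²⁺.
Configuration: t2g^4 e_g^0.
CFSE(orbital) = 4×(-0.4Δₒ) + 0×(0.6Δₒ) = -1.6Δₒ; with Δₒ = 378 kJ/mol that is -605 kJ/mol.
Relative to high-spin t2g^3 e_g^1 (0 paired), the low-spin configuration has 1 additional pair, contributing +1 × 348 = +348 kJ/mol.
Combining: -605 + 348 = -257 kJ/mol.

-257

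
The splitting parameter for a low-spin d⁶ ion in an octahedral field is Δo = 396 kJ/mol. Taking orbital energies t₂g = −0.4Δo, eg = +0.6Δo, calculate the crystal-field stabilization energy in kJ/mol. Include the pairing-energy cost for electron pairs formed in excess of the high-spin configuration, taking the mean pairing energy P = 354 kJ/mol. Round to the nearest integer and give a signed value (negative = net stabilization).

Electron filling gives t₂g⁶ eg⁰.
Orbital CFSE = 6(-0.4) + 0(0.6) = -2.4Δo = -2.4 × 396 = -950 kJ/mol.
High-spin d⁶ would be t₂g⁴ eg² with 1 pair; low-spin has 3, so 2 excess pairs cost +2P = +708 kJ/mol.
Overall CFSE = -950 + 708 = -242 kJ/mol.

-242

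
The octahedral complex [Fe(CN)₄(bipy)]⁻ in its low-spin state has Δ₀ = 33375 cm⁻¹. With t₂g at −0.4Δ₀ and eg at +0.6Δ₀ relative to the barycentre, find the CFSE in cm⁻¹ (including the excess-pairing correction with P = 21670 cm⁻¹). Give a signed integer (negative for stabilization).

-23410

Ligand charges: 4×(-1) from CN⁻ and 1×(+0) from bipy sum to -4; with overall charge -1, Fe is +3.
Fe³⁺: group 8, so d-count = 8 − 3 = 5.
Configuration: t₂g⁵ eg⁰.
The orbital stabilization is -2.0Δ₀ = -2.0 × 33375 = -66750 cm⁻¹.
Pairing penalty: 2 pairs vs 0 in the high-spin reference → 2 extra × P = 43340 cm⁻¹.
Combining: -66750 + 43340 = -23410 cm⁻¹.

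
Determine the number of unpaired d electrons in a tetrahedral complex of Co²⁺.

3

Co²⁺: group 9, so d-count = 9 − 2 = 7.
Tetrahedral splitting is small, so the complex is high-spin.
Configuration: e⁴ t₂³, giving 3 unpaired electrons.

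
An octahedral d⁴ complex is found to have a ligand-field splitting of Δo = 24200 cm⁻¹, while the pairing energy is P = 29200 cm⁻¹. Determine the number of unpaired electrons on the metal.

Since Δo = 24200 cm⁻¹ < P = 29200 cm⁻¹, the complex adopts the high-spin configuration.
Filling d⁴ accordingly: t₂g³ eg¹.
Unpaired electrons: 4.

4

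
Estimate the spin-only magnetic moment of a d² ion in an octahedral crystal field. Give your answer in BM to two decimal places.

For octahedral d² the high- and low-spin configurations coincide.
Configuration: t₂g² eg⁰ → 2 unpaired electrons.
μ(spin-only) = √[2(2+2)] = √8 ≈ 2.83 BM.

2.83 BM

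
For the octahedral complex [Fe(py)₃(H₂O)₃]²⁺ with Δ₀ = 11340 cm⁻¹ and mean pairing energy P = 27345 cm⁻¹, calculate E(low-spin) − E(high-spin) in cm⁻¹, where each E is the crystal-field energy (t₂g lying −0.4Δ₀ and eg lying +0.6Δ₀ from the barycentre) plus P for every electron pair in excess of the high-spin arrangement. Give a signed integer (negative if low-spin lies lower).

Ligand charges: 3×(+0) from py and 3×(+0) from H₂O sum to +0; with overall charge +2, Fe is +2.
Fe sits in group 8; removing 2 electrons leaves Fe²⁺ with 8 − 2 = 6 d electrons.
High-spin: t₂g⁴ eg², CFSE = -0.4Δ₀ = -4536 cm⁻¹.
For low-spin the configuration is t₂g⁶ eg⁰: orbital energy -2.4 × 11340 = -27216 cm⁻¹, and 2 additional pairs relative to high-spin add 54690 cm⁻¹, giving 27474 cm⁻¹.
The difference is 27474 − (-4536) = 32010 cm⁻¹, so high-spin lies lower.

32010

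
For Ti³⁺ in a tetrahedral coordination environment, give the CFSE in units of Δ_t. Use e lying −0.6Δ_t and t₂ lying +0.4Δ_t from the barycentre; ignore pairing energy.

-0.6 Δ_t

Group 4 minus oxidation state +3 gives a d¹ configuration for Ti³⁺.
Tetrahedral splitting is small, so the complex is high-spin.
Configuration: e¹ t₂⁰.
CFSE = 1(-0.6Δ_t) + 0(0.4Δ_t) = -0.6Δ_t + 0.0Δ_t = -0.6Δ_t.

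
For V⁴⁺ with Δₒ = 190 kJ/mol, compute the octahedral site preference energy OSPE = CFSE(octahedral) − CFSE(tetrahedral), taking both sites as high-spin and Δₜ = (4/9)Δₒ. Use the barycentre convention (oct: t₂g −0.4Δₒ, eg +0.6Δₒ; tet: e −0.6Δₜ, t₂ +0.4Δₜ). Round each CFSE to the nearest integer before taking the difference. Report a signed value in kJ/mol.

-25

V is in group 5, so V⁴⁺ is d¹ (5 − 4 = 1).
Octahedral (high-spin): t₂g¹ eg⁰, CFSE = 1(−0.4) + 0(+0.6) = -0.4Δₒ = -0.4 × 190 = -76 kJ/mol.
In a tetrahedral site the filling is e¹ t₂⁰: CFSE(tet) = -0.6Δₜ = -0.6 × (4/9)(190) = -51 kJ/mol.
OSPE = CFSE(oct) − CFSE(tet) = -76 − (-51) = -25 kJ/mol.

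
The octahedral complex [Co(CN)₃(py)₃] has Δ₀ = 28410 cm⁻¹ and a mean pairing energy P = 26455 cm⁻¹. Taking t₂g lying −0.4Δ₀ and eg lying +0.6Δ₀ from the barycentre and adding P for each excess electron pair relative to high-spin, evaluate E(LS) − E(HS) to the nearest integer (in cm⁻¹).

Ligand charges: 3×(-1) from CN⁻ and 3×(+0) from py sum to -3; with overall charge +0, Co is +3.
Co sits in group 9; removing 3 electrons leaves Co³⁺ with 9 − 3 = 6 d electrons.
In the high-spin limit (t₂g⁴ eg²) the orbital term is -0.4Δ₀ = -11364 cm⁻¹, with no excess pairing.
Low-spin: t₂g⁶ eg⁰, orbital CFSE = -2.4Δ₀ = -68184 cm⁻¹; plus 2 excess pairs × P = +52910 cm⁻¹; total -15274 cm⁻¹.
Thus E(LS) − E(HS) = -3910 cm⁻¹.

-3910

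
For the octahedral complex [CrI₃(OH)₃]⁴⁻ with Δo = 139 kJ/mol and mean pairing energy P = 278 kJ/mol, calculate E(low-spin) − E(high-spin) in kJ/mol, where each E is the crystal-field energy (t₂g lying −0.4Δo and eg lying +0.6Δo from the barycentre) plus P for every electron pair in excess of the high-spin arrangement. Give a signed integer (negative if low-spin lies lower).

Ligand charges: 3×(-1) from I⁻ and 3×(-1) from OH⁻ sum to -6; with overall charge -4, Cr is +2.
Cr²⁺: group 6, so d-count = 6 − 2 = 4.
High-spin: t₂g³ eg¹, CFSE = -0.6Δo = -83 kJ/mol.
For low-spin the configuration is t₂g⁴ eg⁰: orbital energy -1.6 × 139 = -222 kJ/mol, and 1 additional pair relative to high-spin adds 278 kJ/mol, giving 56 kJ/mol.
E(LS) − E(HS) = 56 − (-83) = 139 kJ/mol.

139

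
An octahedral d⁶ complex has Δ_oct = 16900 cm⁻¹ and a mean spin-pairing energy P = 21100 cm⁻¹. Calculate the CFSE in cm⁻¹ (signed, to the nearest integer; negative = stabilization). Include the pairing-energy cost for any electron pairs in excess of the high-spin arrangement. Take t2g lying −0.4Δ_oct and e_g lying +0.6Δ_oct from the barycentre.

Δ_oct < P, so pairing is avoided: the ground state is high-spin.
That gives t2g^4 e_g^2.
Orbital CFSE = -0.4Δ_oct = -0.4 × 16900 = -6760 cm⁻¹.
High-spin has no excess pairs, so no pairing correction applies.

-6760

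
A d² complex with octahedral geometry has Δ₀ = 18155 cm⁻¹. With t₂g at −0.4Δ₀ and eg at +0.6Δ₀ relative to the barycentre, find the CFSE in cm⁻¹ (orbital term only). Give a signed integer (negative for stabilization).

-14524

Electron filling gives t₂g² eg⁰.
The orbital stabilization is -0.8Δ₀ = -0.8 × 18155 = -14524 cm⁻¹.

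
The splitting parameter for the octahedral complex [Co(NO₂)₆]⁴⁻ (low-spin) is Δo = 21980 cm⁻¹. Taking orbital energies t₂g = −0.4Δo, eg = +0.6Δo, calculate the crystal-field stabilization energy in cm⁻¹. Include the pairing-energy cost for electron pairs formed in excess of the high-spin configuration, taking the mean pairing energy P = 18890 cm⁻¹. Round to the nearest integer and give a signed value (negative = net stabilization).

-20674

Each NO₂⁻ contributes -1; 6 × (-1) = -6. With overall charge -4, Co is in the +2 oxidation state.
Co is in group 9, so Co²⁺ is d⁷ (9 − 2 = 7).
The d⁷ electrons fill as t₂g⁶ eg¹.
The orbital stabilization is -1.8Δo = -1.8 × 21980 = -39564 cm⁻¹.
High-spin d⁷ would be t₂g⁵ eg² with 2 pairs; low-spin has 3, so 1 excess pair costs +1P = +18890 cm⁻¹.
Combining: -39564 + 18890 = -20674 cm⁻¹.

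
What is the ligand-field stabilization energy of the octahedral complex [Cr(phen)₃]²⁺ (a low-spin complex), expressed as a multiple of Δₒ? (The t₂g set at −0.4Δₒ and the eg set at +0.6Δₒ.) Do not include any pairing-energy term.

phen is neutral, so the +2 overall charge sits on Cr: oxidation state +2.
Cr is in group 6, so Cr²⁺ is d⁴ (6 − 2 = 4).
Configuration: t₂g⁴ eg⁰.
CFSE = 4(-0.4Δₒ) + 0(0.6Δₒ) = -1.6Δₒ + 0.0Δₒ = -1.6Δₒ.

-1.6 Δₒ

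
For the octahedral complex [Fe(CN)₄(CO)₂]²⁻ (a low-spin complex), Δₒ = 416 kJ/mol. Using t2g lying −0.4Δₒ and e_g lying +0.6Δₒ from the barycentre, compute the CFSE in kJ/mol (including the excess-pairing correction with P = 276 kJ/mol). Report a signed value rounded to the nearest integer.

-446

Ligand charges: 4×(-1) from CN⁻ and 2×(+0) from CO sum to -4; with overall charge -2, Fe is +2.
Fe is in group 8, so Fe²⁺ is d⁶ (8 − 2 = 6).
Configuration: t2g^6 e_g^0.
Orbital CFSE = 6(-0.4) + 0(0.6) = -2.4Δₒ = -2.4 × 416 = -998 kJ/mol.
High-spin d⁶ would be t2g^4 e_g^2 with 1 pair; low-spin has 3, so 2 excess pairs cost +2P = +552 kJ/mol.
Overall CFSE = -998 + 552 = -446 kJ/mol.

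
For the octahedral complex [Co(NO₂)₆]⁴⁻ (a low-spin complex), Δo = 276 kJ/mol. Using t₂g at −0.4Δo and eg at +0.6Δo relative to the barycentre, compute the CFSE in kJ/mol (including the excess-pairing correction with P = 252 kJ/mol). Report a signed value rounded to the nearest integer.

Each NO₂⁻ contributes -1; 6 × (-1) = -6. With overall charge -4, Co is in the +2 oxidation state.
Group 9 minus oxidation state +2 gives a d⁷ configuration for Co²⁺.
The d⁷ electrons fill as t₂g⁶ eg¹.
The orbital stabilization is -1.8Δo = -1.8 × 276 = -497 kJ/mol.
High-spin d⁷ would be t₂g⁵ eg² with 2 pairs; low-spin has 3, so 1 excess pair costs +1P = +252 kJ/mol.
Combining: -497 + 252 = -245 kJ/mol.

-245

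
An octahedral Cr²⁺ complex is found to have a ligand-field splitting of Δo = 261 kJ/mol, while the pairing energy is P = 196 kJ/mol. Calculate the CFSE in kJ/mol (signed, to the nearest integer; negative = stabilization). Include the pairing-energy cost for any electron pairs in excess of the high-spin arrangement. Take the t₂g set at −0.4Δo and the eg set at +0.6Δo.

-222

Cr is in group 6, so Cr²⁺ is d⁴ (6 − 2 = 4).
Δo > P, so pairing is preferred: the ground state is low-spin.
That gives t₂g⁴ eg⁰.
Orbital CFSE = -1.6Δo = -1.6 × 261 = -418 kJ/mol.
Excess pairs vs high-spin: 1 − 0 = 1; pairing cost = +196 kJ/mol.
Net CFSE = -418 + 196 = -222 kJ/mol.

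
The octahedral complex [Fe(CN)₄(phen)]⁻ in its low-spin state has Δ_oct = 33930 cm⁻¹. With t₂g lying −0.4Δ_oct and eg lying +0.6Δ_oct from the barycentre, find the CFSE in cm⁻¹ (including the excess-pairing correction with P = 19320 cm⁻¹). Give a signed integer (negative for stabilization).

-29220

Ligand charges: 4×(-1) from CN⁻ and 1×(+0) from phen sum to -4; with overall charge -1, Fe is +3.
Fe³⁺: group 8, so d-count = 8 − 3 = 5.
Electron filling gives t₂g⁵ eg⁰.
Orbital CFSE = 5(-0.4) + 0(0.6) = -2.0Δ_oct = -2.0 × 33930 = -67860 cm⁻¹.
High-spin d⁵ would be t₂g³ eg² with 0 pairs; low-spin has 2, so 2 excess pairs cost +2P = +38640 cm⁻¹.
Combining: -67860 + 38640 = -29220 cm⁻¹.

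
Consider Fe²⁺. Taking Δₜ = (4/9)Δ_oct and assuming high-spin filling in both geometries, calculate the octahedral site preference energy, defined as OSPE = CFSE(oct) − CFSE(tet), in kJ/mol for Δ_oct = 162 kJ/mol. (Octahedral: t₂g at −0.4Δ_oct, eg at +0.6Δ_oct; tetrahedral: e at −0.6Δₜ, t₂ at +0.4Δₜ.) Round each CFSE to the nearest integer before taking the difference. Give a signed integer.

-22

Fe sits in group 8; removing 2 electrons leaves Fe²⁺ with 8 − 2 = 6 d electrons.
In an octahedral site d⁶ (HS) is t2g^4 e_g^2, giving CFSE(oct) = -0.4Δ_oct = -65 kJ/mol.
Tetrahedral e^3 t2^3 gives -0.6Δₜ = -0.6 × (4/9) × 162 = -43 kJ/mol.
Subtracting, OSPE = -65 − (-43) = -22 kJ/mol.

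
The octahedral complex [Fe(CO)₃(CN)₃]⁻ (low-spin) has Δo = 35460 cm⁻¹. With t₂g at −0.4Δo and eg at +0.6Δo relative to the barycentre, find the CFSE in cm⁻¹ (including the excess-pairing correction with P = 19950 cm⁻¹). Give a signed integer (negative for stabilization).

Ligand charges: 3×(+0) from CO and 3×(-1) from CN⁻ sum to -3; with overall charge -1, Fe is +2.
Fe sits in group 8; removing 2 electrons leaves Fe²⁺ with 8 − 2 = 6 d electrons.
Electron filling gives t₂g⁶ eg⁰.
CFSE(orbital) = 6×(-0.4Δo) + 0×(0.6Δo) = -2.4Δo; with Δo = 35460 cm⁻¹ that is -85104 cm⁻¹.
High-spin d⁶ would be t₂g⁴ eg² with 1 pair; low-spin has 3, so 2 excess pairs cost +2P = +39900 cm⁻¹.
Net CFSE = -85104 + 39900 = -45204 cm⁻¹.

-45204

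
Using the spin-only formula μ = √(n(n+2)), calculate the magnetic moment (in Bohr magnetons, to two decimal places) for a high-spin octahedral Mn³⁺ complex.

Group 7 minus oxidation state +3 gives a d⁴ configuration for Mn³⁺.
Configuration: t2g^3 e_g^1 → 4 unpaired electrons.
μ(spin-only) = √[4(4+2)] = √24 ≈ 4.90 Bohr magnetons.

4.90 Bohr magnetons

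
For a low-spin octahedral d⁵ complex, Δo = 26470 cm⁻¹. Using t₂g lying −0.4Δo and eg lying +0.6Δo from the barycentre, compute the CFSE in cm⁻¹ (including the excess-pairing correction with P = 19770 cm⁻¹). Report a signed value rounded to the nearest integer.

-13400

Configuration: t₂g⁵ eg⁰.
Orbital CFSE = 5(-0.4) + 0(0.6) = -2.0Δo = -2.0 × 26470 = -52940 cm⁻¹.
Relative to high-spin t₂g³ eg² (0 paired), the low-spin configuration has 2 additional pairs, contributing +2 × 19770 = +39540 cm⁻¹.
Combining: -52940 + 39540 = -13400 cm⁻¹.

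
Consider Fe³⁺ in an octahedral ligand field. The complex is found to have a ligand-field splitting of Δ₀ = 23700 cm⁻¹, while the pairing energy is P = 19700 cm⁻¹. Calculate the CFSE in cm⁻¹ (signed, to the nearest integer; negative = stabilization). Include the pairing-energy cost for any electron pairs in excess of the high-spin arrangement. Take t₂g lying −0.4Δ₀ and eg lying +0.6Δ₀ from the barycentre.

Fe sits in group 8; removing 3 electrons leaves Fe³⁺ with 8 − 3 = 5 d electrons.
Δ₀ > P, so pairing is preferred: the ground state is low-spin.
That gives t₂g⁵ eg⁰.
Orbital CFSE = -2.0Δ₀ = -2.0 × 23700 = -47400 cm⁻¹.
Excess pairs vs high-spin: 2 − 0 = 2; pairing cost = +39400 cm⁻¹.
Net CFSE = -47400 + 39400 = -8000 cm⁻¹.

-8000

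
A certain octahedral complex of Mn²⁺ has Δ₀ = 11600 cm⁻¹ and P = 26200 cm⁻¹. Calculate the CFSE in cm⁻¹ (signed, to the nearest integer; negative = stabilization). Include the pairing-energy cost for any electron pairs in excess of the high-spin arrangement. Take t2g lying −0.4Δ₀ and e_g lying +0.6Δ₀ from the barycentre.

Mn²⁺: group 7, so d-count = 7 − 2 = 5.
With Δ₀ < P the complex is high-spin.
Configuration: t2g^3 e_g^2.
Orbital CFSE = 0.0Δ₀ = 0.0 × 11600 = 0 cm⁻¹.
High-spin has no excess pairs, so no pairing correction applies.

0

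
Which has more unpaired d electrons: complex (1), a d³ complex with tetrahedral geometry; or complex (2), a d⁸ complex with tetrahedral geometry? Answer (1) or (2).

(1): Tetrahedral splitting is small, so the complex is high-spin; e² t₂¹ → 3 unpaired.
(2): Tetrahedral fields are weak (Δₜ ≈ 4/9 Δₒ), so electrons fill high-spin; e⁴ t₂⁴ → 2 unpaired.
So (1) has more unpaired electrons.

(1)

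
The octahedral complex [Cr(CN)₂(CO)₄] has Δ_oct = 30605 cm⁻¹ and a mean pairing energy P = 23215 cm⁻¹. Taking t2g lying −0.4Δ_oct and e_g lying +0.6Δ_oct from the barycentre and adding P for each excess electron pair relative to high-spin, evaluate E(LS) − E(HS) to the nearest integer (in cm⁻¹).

Ligand charges: 2×(-1) from CN⁻ and 4×(+0) from CO sum to -2; with overall charge +0, Cr is +2.
Cr²⁺: group 6, so d-count = 6 − 2 = 4.
High-spin: t2g^3 e_g^1, CFSE = -0.6Δ_oct = -18363 cm⁻¹.
Low-spin t2g^4 e_g^0 gives -1.6Δ_oct = -48968 cm⁻¹, but forming 1 extra pair costs 1P = 23215 cm⁻¹, so E(LS) = -48968 + 23215 = -25753 cm⁻¹.
The difference is -25753 − (-18363) = -7390 cm⁻¹, so low-spin lies lower.

-7390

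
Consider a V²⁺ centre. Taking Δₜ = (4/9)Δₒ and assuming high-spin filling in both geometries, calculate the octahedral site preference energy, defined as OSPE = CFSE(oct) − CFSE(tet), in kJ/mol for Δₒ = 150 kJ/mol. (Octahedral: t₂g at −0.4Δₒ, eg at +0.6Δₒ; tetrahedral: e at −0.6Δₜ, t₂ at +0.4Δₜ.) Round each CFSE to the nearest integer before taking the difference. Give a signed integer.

V²⁺: group 5, so d-count = 5 − 2 = 3.
Octahedral high-spin t2g^3 e_g^0: CFSE = -1.2 × 150 = -180 kJ/mol.
Tetrahedral e^2 t2^1 gives -0.8Δₜ = -0.8 × (4/9) × 150 = -53 kJ/mol.
OSPE = -180 − (-53) = -127 kJ/mol.

-127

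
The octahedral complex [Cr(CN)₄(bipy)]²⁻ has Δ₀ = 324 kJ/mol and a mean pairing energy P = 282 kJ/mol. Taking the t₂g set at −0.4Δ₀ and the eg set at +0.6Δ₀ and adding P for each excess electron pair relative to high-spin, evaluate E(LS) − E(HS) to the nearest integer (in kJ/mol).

-42

Ligand charges: 4×(-1) from CN⁻ and 1×(+0) from bipy sum to -4; with overall charge -2, Cr is +2.
Cr²⁺: group 6, so d-count = 6 − 2 = 4.
High-spin d⁴ fills as t₂g³ eg¹ with CFSE 3(−0.4) + 1(+0.6) = -0.6Δ₀ = -194 kJ/mol.
Low-spin t₂g⁴ eg⁰ gives -1.6Δ₀ = -518 kJ/mol, but forming 1 extra pair costs 1P = 282 kJ/mol, so E(LS) = -518 + 282 = -236 kJ/mol.
The difference is -236 − (-194) = -42 kJ/mol, so low-spin lies lower.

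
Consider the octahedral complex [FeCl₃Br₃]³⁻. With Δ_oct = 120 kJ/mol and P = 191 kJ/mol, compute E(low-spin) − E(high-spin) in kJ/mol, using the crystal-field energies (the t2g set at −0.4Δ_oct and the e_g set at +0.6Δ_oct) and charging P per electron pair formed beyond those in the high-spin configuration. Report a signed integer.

142

Ligand charges: 3×(-1) from Cl⁻ and 3×(-1) from Br⁻ sum to -6; with overall charge -3, Fe is +3.
Fe is in group 8, so Fe³⁺ is d⁵ (8 − 3 = 5).
High-spin: t2g^3 e_g^2, CFSE = 0.0Δ_oct = 0 kJ/mol.
For low-spin the configuration is t2g^5 e_g^0: orbital energy -2.0 × 120 = -240 kJ/mol, and 2 additional pairs relative to high-spin add 382 kJ/mol, giving 142 kJ/mol.
Thus E(LS) − E(HS) = 142 kJ/mol.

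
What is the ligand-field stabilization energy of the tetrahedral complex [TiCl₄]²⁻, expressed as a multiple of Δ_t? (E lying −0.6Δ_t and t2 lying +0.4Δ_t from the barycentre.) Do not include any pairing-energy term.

-1.2 Δ_t

Each Cl⁻ contributes -1; 4 × (-1) = -4. With overall charge -2, Ti is in the +2 oxidation state.
Ti²⁺: group 4, so d-count = 4 − 2 = 2.
Tetrahedral splitting is small, so the complex is high-spin.
Configuration: e^2 t2^0.
CFSE = 2(-0.6Δ_t) + 0(0.4Δ_t) = -1.2Δ_t + 0.0Δ_t = -1.2Δ_t.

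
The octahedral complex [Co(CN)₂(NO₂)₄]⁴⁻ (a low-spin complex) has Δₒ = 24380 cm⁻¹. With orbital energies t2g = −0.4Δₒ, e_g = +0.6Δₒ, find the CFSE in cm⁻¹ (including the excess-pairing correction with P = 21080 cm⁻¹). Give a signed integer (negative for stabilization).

Ligand charges: 2×(-1) from CN⁻ and 4×(-1) from NO₂⁻ sum to -6; with overall charge -4, Co is +2.
Co²⁺: group 9, so d-count = 9 − 2 = 7.
The d⁷ electrons fill as t2g^6 e_g^1.
Orbital CFSE = 6(-0.4) + 1(0.6) = -1.8Δₒ = -1.8 × 24380 = -43884 cm⁻¹.
High-spin d⁷ would be t2g^5 e_g^2 with 2 pairs; low-spin has 3, so 1 excess pair costs +1P = +21080 cm⁻¹.
Overall CFSE = -43884 + 21080 = -22804 cm⁻¹.

-22804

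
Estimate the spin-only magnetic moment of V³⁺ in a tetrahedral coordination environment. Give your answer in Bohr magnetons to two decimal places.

2.83 Bohr magnetons

V³⁺: group 5, so d-count = 5 − 3 = 2.
Tetrahedral splitting is small, so the complex is high-spin.
Configuration: e^2 t2^0 → 2 unpaired electrons.
μ(spin-only) = √[2(2+2)] = √8 ≈ 2.83 Bohr magnetons.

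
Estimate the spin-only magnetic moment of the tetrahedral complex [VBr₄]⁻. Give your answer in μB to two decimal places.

Each Br⁻ contributes -1; 4 × (-1) = -4. With overall charge -1, V is in the +3 oxidation state.
Group 5 minus oxidation state +3 gives a d² configuration for V³⁺.
Tetrahedral fields are weak (Δₜ ≈ 4/9 Δₒ), so electrons fill high-spin.
Configuration: e^2 t2^0 → 2 unpaired electrons.
μ(spin-only) = √[2(2+2)] = √8 ≈ 2.83 μB.

2.83 μB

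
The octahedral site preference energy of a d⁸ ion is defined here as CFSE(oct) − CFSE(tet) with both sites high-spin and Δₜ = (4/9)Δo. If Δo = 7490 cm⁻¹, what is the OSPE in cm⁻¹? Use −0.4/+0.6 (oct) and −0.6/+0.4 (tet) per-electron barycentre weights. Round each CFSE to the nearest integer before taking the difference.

In an octahedral site d⁸ (HS) is t₂g⁶ eg², giving CFSE(oct) = -1.2Δo = -8988 cm⁻¹.
In a tetrahedral site the filling is e⁴ t₂⁴: CFSE(tet) = -0.8Δₜ = -0.8 × (4/9)(7490) = -2663 cm⁻¹.
Subtracting, OSPE = -8988 − (-2663) = -6325 cm⁻¹.

-6325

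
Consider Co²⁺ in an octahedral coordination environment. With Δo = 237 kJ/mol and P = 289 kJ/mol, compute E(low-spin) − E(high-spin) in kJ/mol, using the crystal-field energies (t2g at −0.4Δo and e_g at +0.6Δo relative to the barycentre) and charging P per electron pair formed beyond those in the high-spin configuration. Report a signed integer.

52

Co²⁺: group 9, so d-count = 9 − 2 = 7.
In the high-spin limit (t2g^5 e_g^2) the orbital term is -0.8Δo = -190 kJ/mol, with no excess pairing.
For low-spin the configuration is t2g^6 e_g^1: orbital energy -1.8 × 237 = -427 kJ/mol, and 1 additional pair relative to high-spin adds 289 kJ/mol, giving -138 kJ/mol.
The difference is -138 − (-190) = 52 kJ/mol, so high-spin lies lower.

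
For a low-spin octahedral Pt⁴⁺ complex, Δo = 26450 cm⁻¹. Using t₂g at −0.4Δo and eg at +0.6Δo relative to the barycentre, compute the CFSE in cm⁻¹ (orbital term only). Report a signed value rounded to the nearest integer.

-63480

Pt sits in group 10; removing 4 electrons leaves Pt⁴⁺ with 10 − 4 = 6 d electrons.
Configuration: t₂g⁶ eg⁰.
CFSE(orbital) = 6×(-0.4Δo) + 0×(0.6Δo) = -2.4Δo; with Δo = 26450 cm⁻¹ that is -63480 cm⁻¹.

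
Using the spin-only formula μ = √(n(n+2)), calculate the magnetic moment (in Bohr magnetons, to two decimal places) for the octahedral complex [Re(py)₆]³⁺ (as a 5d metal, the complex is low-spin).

py is neutral, so the +3 overall charge sits on Re: oxidation state +3.
Re sits in group 7; removing 3 electrons leaves Re³⁺ with 7 − 3 = 4 d electrons.
Configuration: t₂g⁴ eg⁰ → 2 unpaired electrons.
μ(spin-only) = √[2(2+2)] = √8 ≈ 2.83 Bohr magnetons.

2.83 Bohr magnetons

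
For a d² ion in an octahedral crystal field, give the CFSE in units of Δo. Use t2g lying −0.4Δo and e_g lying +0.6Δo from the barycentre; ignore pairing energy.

Configuration: t2g^2 e_g^0.
CFSE = 2(-0.4Δo) + 0(0.6Δo) = -0.8Δo + 0.0Δo = -0.8Δo.

-0.8 Δo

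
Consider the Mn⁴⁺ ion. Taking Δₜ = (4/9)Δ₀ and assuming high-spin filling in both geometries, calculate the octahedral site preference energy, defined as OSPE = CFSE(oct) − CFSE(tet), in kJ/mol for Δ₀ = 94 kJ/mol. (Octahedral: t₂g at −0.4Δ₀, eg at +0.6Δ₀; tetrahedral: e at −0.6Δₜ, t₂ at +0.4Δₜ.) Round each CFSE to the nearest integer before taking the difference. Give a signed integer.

-80

Mn⁴⁺: group 7, so d-count = 7 − 4 = 3.
In an octahedral site d³ (HS) is t2g^3 e_g^0, giving CFSE(oct) = -1.2Δ₀ = -113 kJ/mol.
Tetrahedral: e^2 t2^1, CFSE = 2(−0.6) + 1(+0.4) = -0.8Δₜ = -0.8 × (4/9) × 94 = -33 kJ/mol.
OSPE = -113 − (-33) = -80 kJ/mol.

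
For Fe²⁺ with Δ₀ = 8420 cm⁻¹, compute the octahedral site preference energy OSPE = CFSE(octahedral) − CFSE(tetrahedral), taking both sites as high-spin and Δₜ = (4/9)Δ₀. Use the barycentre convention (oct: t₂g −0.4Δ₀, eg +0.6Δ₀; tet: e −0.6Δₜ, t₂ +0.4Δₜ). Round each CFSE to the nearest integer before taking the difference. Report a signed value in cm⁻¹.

Group 8 minus oxidation state +2 gives a d⁶ configuration for Fe²⁺.
Octahedral (high-spin): t₂g⁴ eg², CFSE = 4(−0.4) + 2(+0.6) = -0.4Δ₀ = -0.4 × 8420 = -3368 cm⁻¹.
In a tetrahedral site the filling is e³ t₂³: CFSE(tet) = -0.6Δₜ = -0.6 × (4/9)(8420) = -2245 cm⁻¹.
OSPE = -3368 − (-2245) = -1123 cm⁻¹.

-1123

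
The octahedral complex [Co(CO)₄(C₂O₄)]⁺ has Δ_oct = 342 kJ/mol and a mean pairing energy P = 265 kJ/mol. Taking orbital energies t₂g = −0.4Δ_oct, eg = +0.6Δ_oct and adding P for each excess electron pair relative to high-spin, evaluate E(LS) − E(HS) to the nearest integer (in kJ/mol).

-154

Ligand charges: 4×(+0) from CO and 1×(-2) from C₂O₄²⁻ sum to -2; with overall charge +1, Co is +3.
Co³⁺: group 9, so d-count = 9 − 3 = 6.
In the high-spin limit (t₂g⁴ eg²) the orbital term is -0.4Δ_oct = -137 kJ/mol, with no excess pairing.
Low-spin: t₂g⁶ eg⁰, orbital CFSE = -2.4Δ_oct = -821 kJ/mol; plus 2 excess pairs × P = +530 kJ/mol; total -291 kJ/mol.
E(LS) − E(HS) = -291 − (-137) = -154 kJ/mol.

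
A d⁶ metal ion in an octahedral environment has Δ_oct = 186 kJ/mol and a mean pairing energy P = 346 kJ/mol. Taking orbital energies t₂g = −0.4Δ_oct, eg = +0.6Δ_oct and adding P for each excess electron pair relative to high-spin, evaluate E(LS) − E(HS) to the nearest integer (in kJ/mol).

High-spin d⁶ fills as t₂g⁴ eg² with CFSE 4(−0.4) + 2(+0.6) = -0.4Δ_oct = -74 kJ/mol.
Low-spin: t₂g⁶ eg⁰, orbital CFSE = -2.4Δ_oct = -446 kJ/mol; plus 2 excess pairs × P = +692 kJ/mol; total 246 kJ/mol.
The difference is 246 − (-74) = 320 kJ/mol, so high-spin lies lower.

320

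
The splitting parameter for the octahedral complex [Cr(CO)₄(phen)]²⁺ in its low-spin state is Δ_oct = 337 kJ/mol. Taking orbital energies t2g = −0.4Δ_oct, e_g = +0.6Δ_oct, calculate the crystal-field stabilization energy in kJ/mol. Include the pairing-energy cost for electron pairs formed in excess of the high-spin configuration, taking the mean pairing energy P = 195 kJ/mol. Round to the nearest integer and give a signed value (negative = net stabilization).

-344

Ligand charges: 4×(+0) from CO and 1×(+0) from phen sum to +0; with overall charge +2, Cr is +2.
Cr²⁺: group 6, so d-count = 6 − 2 = 4.
Electron filling gives t2g^4 e_g^0.
The orbital stabilization is -1.6Δ_oct = -1.6 × 337 = -539 kJ/mol.
High-spin d⁴ would be t2g^3 e_g^1 with 0 pairs; low-spin has 1, so 1 excess pair costs +1P = +195 kJ/mol.
Overall CFSE = -539 + 195 = -344 kJ/mol.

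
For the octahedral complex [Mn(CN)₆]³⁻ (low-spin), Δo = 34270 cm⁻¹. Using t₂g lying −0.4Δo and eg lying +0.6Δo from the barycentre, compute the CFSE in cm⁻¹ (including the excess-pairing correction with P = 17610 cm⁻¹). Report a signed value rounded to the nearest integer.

Each CN⁻ contributes -1; 6 × (-1) = -6. With overall charge -3, Mn is in the +3 oxidation state.
Mn is in group 7, so Mn³⁺ is d⁴ (7 − 3 = 4).
Electron filling gives t₂g⁴ eg⁰.
Orbital CFSE = 4(-0.4) + 0(0.6) = -1.6Δo = -1.6 × 34270 = -54832 cm⁻¹.
Relative to high-spin t₂g³ eg¹ (0 paired), the low-spin configuration has 1 additional pair, contributing +1 × 17610 = +17610 cm⁻¹.
Combining: -54832 + 17610 = -37222 cm⁻¹.

-37222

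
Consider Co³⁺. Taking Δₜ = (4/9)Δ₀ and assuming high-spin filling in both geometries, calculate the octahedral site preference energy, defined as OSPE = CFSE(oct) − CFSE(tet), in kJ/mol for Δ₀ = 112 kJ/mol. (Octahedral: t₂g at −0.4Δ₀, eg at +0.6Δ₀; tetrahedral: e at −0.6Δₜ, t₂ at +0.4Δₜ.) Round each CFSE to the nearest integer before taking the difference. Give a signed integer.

-15

Co³⁺: group 9, so d-count = 9 − 3 = 6.
In an octahedral site d⁶ (HS) is t2g^4 e_g^2, giving CFSE(oct) = -0.4Δ₀ = -45 kJ/mol.
In a tetrahedral site the filling is e^3 t2^3: CFSE(tet) = -0.6Δₜ = -0.6 × (4/9)(112) = -30 kJ/mol.
OSPE = CFSE(oct) − CFSE(tet) = -45 − (-30) = -15 kJ/mol.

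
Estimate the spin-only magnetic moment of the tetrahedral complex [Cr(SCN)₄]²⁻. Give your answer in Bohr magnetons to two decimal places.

4.90 Bohr magnetons

Each SCN⁻ contributes -1; 4 × (-1) = -4. With overall charge -2, Cr is in the +2 oxidation state.
Cr sits in group 6; removing 2 electrons leaves Cr²⁺ with 6 − 2 = 4 d electrons.
With tetrahedral geometry the complex is necessarily high-spin.
Configuration: e² t₂² → 4 unpaired electrons.
μ(spin-only) = √[4(4+2)] = √24 ≈ 4.90 Bohr magnetons.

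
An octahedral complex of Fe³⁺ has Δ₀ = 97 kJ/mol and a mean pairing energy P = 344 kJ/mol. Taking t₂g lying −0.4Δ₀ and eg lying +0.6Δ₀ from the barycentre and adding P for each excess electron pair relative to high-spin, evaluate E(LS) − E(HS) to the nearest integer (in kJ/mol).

Fe is in group 8, so Fe³⁺ is d⁵ (8 − 3 = 5).
High-spin: t₂g³ eg², CFSE = 0.0Δ₀ = 0 kJ/mol.
Low-spin t₂g⁵ eg⁰ gives -2.0Δ₀ = -194 kJ/mol, but forming 2 extra pairs costs 2P = 688 kJ/mol, so E(LS) = -194 + 688 = 494 kJ/mol.
E(LS) − E(HS) = 494 − (0) = 494 kJ/mol.

494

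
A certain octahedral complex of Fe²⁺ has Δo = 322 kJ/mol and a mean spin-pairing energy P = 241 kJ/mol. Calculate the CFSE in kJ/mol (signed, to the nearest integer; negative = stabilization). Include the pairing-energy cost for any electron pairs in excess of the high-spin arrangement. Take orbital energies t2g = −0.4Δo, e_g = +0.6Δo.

-291

Fe sits in group 8; removing 2 electrons leaves Fe²⁺ with 8 − 2 = 6 d electrons.
Here Δo > P (322 > 241), so the low-spin state is favoured.
That gives t2g^6 e_g^0.
Orbital CFSE = -2.4Δo = -2.4 × 322 = -773 kJ/mol.
Excess pairs vs high-spin: 3 − 1 = 2; pairing cost = +482 kJ/mol.
Net CFSE = -773 + 482 = -291 kJ/mol.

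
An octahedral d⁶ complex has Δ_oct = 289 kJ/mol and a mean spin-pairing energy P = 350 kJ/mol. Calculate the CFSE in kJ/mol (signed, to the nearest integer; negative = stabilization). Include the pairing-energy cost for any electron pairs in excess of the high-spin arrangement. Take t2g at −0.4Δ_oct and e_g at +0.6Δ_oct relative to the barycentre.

With Δ_oct < P the complex is high-spin.
Configuration: t2g^4 e_g^2.
Orbital CFSE = -0.4Δ_oct = -0.4 × 289 = -116 kJ/mol.
High-spin has no excess pairs, so no pairing correction applies.

-116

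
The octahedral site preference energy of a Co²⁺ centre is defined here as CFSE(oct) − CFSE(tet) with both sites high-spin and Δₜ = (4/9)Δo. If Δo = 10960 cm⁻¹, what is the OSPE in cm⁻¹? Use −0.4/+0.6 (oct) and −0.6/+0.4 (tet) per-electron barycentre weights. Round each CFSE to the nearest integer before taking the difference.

Group 9 minus oxidation state +2 gives a d⁷ configuration for Co²⁺.
In an octahedral site d⁷ (HS) is t₂g⁵ eg², giving CFSE(oct) = -0.8Δo = -8768 cm⁻¹.
Tetrahedral e⁴ t₂³ gives -1.2Δₜ = -1.2 × (4/9) × 10960 = -5845 cm⁻¹.
Subtracting, OSPE = -8768 − (-5845) = -2923 cm⁻¹.

-2923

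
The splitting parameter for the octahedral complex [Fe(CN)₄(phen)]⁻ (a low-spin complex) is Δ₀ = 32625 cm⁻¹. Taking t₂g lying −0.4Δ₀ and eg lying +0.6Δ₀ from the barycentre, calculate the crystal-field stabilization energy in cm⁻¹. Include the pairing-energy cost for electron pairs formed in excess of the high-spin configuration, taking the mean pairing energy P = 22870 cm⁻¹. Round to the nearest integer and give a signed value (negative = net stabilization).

-19510

Ligand charges: 4×(-1) from CN⁻ and 1×(+0) from phen sum to -4; with overall charge -1, Fe is +3.
Fe sits in group 8; removing 3 electrons leaves Fe³⁺ with 8 − 3 = 5 d electrons.
The d⁵ electrons fill as t₂g⁵ eg⁰.
Orbital CFSE = 5(-0.4) + 0(0.6) = -2.0Δ₀ = -2.0 × 32625 = -65250 cm⁻¹.
Relative to high-spin t₂g³ eg² (0 paired), the low-spin configuration has 2 additional pairs, contributing +2 × 22870 = +45740 cm⁻¹.
Net CFSE = -65250 + 45740 = -19510 cm⁻¹.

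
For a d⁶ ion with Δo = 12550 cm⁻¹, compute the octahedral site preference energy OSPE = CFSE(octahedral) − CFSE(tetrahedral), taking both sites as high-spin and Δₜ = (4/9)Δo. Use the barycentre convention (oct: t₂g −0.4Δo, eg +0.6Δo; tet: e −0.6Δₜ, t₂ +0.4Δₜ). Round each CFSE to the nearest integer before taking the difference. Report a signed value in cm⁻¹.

Octahedral high-spin t2g^4 e_g^2: CFSE = -0.4 × 12550 = -5020 cm⁻¹.
Tetrahedral e^3 t2^3 gives -0.6Δₜ = -0.6 × (4/9) × 12550 = -3347 cm⁻¹.
OSPE = CFSE(oct) − CFSE(tet) = -5020 − (-3347) = -1673 cm⁻¹.

-1673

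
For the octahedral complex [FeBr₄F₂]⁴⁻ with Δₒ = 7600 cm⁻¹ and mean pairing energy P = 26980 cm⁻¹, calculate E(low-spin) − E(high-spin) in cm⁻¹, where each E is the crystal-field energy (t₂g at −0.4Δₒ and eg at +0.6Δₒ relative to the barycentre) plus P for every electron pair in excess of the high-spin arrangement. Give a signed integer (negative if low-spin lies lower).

38760

Ligand charges: 4×(-1) from Br⁻ and 2×(-1) from F⁻ sum to -6; with overall charge -4, Fe is +2.
Fe²⁺: group 8, so d-count = 8 − 2 = 6.
High-spin d⁶ fills as t₂g⁴ eg² with CFSE 4(−0.4) + 2(+0.6) = -0.4Δₒ = -3040 cm⁻¹.
For low-spin the configuration is t₂g⁶ eg⁰: orbital energy -2.4 × 7600 = -18240 cm⁻¹, and 2 additional pairs relative to high-spin add 53960 cm⁻¹, giving 35720 cm⁻¹.
The difference is 35720 − (-3040) = 38760 cm⁻¹, so high-spin lies lower.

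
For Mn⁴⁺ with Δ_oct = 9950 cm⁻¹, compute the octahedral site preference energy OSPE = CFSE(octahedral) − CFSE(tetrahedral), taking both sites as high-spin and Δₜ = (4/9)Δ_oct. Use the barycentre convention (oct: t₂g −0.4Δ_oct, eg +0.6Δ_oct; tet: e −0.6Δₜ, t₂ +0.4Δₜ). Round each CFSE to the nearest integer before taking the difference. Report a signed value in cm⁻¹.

Group 7 minus oxidation state +4 gives a d³ configuration for Mn⁴⁺.
Octahedral high-spin t2g^3 e_g^0: CFSE = -1.2 × 9950 = -11940 cm⁻¹.
In a tetrahedral site the filling is e^2 t2^1: CFSE(tet) = -0.8Δₜ = -0.8 × (4/9)(9950) = -3538 cm⁻¹.
OSPE = CFSE(oct) − CFSE(tet) = -11940 − (-3538) = -8402 cm⁻¹.

-8402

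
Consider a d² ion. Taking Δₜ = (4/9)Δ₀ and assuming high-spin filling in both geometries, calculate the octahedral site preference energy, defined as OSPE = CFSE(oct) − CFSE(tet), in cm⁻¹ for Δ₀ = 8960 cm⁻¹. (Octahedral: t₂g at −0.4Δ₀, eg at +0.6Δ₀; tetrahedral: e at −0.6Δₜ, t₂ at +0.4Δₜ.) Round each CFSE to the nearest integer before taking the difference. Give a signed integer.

Octahedral high-spin t2g^2 e_g^0: CFSE = -0.8 × 8960 = -7168 cm⁻¹.
In a tetrahedral site the filling is e^2 t2^0: CFSE(tet) = -1.2Δₜ = -1.2 × (4/9)(8960) = -4779 cm⁻¹.
OSPE = CFSE(oct) − CFSE(tet) = -7168 − (-4779) = -2389 cm⁻¹.

-2389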